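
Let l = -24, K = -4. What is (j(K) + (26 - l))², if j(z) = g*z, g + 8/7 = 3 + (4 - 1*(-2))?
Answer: 16900/49 ≈ 344.90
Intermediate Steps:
g = 55/7 (g = -8/7 + (3 + (4 - 1*(-2))) = -8/7 + (3 + (4 + 2)) = -8/7 + (3 + 6) = -8/7 + 9 = 55/7 ≈ 7.8571)
j(z) = 55*z/7
(j(K) + (26 - l))² = ((55/7)*(-4) + (26 - 1*(-24)))² = (-220/7 + (26 + 24))² = (-220/7 + 50)² = (130/7)² = 16900/49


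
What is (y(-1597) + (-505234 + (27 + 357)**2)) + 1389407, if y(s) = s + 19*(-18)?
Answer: 1029690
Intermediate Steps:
y(s) = -342 + s (y(s) = s - 342 = -342 + s)
(y(-1597) + (-505234 + (27 + 357)**2)) + 1389407 = ((-342 - 1597) + (-505234 + (27 + 357)**2)) + 1389407 = (-1939 + (-505234 + 384**2)) + 1389407 = (-1939 + (-505234 + 147456)) + 1389407 = (-1939 - 357778) + 1389407 = -359717 + 1389407 = 1029690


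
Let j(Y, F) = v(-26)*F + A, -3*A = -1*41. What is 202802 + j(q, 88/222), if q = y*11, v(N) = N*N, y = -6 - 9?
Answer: 22542283/111 ≈ 2.0308e+5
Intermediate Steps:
y = -15
v(N) = N²
A = 41/3 (A = -(-1)*41/3 = -⅓*(-41) = 41/3 ≈ 13.667)
q = -165 (q = -15*11 = -165)
j(Y, F) = 41/3 + 676*F (j(Y, F) = (-26)²*F + 41/3 = 676*F + 41/3 = 41/3 + 676*F)
202802 + j(q, 88/222) = 202802 + (41/3 + 676*(88/222)) = 202802 + (41/3 + 676*(88*(1/222))) = 202802 + (41/3 + 676*(44/111)) = 202802 + (41/3 + 29744/111) = 202802 + 31261/111 = 22542283/111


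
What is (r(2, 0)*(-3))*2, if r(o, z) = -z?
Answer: 0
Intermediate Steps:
(r(2, 0)*(-3))*2 = (-1*0*(-3))*2 = (0*(-3))*2 = 0*2 = 0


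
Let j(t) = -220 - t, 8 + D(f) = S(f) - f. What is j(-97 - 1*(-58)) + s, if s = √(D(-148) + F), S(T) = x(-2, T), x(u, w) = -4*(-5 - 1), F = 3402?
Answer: -181 + √3566 ≈ -121.28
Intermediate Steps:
x(u, w) = 24 (x(u, w) = -4*(-6) = 24)
S(T) = 24
D(f) = 16 - f (D(f) = -8 + (24 - f) = 16 - f)
s = √3566 (s = √((16 - 1*(-148)) + 3402) = √((16 + 148) + 3402) = √(164 + 3402) = √3566 ≈ 59.716)
j(-97 - 1*(-58)) + s = (-220 - (-97 - 1*(-58))) + √3566 = (-220 - (-97 + 58)) + √3566 = (-220 - 1*(-39)) + √3566 = (-220 + 39) + √3566 = -181 + √3566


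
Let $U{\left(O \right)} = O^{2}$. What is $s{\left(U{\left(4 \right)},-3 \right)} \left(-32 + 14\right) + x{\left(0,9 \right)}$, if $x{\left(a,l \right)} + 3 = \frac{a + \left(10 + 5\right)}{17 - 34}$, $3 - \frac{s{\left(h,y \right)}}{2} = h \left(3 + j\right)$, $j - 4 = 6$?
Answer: $\frac{125394}{17} \approx 7376.1$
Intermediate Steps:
$j = 10$ ($j = 4 + 6 = 10$)
$s{\left(h,y \right)} = 6 - 26 h$ ($s{\left(h,y \right)} = 6 - 2 h \left(3 + 10\right) = 6 - 2 h 13 = 6 - 2 \cdot 13 h = 6 - 26 h$)
$x{\left(a,l \right)} = - \frac{66}{17} - \frac{a}{17}$ ($x{\left(a,l \right)} = -3 + \frac{a + \left(10 + 5\right)}{17 - 34} = -3 + \frac{a + 15}{-17} = -3 + \left(15 + a\right) \left(- \frac{1}{17}\right) = -3 - \left(\frac{15}{17} + \frac{a}{17}\right) = - \frac{66}{17} - \frac{a}{17}$)
$s{\left(U{\left(4 \right)},-3 \right)} \left(-32 + 14\right) + x{\left(0,9 \right)} = \left(6 - 26 \cdot 4^{2}\right) \left(-32 + 14\right) - \frac{66}{17} = \left(6 - 416\right) \left(-18\right) + \left(- \frac{66}{17} + 0\right) = \left(6 - 416\right) \left(-18\right) - \frac{66}{17} = \left(-410\right) \left(-18\right) - \frac{66}{17} = 7380 - \frac{66}{17} = \frac{125394}{17}$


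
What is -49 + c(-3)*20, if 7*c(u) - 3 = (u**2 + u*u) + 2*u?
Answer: -43/7 ≈ -6.1429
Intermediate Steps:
c(u) = 3/7 + 2*u/7 + 2*u**2/7 (c(u) = 3/7 + ((u**2 + u*u) + 2*u)/7 = 3/7 + ((u**2 + u**2) + 2*u)/7 = 3/7 + (2*u**2 + 2*u)/7 = 3/7 + (2*u + 2*u**2)/7 = 3/7 + (2*u/7 + 2*u**2/7) = 3/7 + 2*u/7 + 2*u**2/7)
-49 + c(-3)*20 = -49 + (3/7 + (2/7)*(-3) + (2/7)*(-3)**2)*20 = -49 + (3/7 - 6/7 + (2/7)*9)*20 = -49 + (3/7 - 6/7 + 18/7)*20 = -49 + (15/7)*20 = -49 + 300/7 = -43/7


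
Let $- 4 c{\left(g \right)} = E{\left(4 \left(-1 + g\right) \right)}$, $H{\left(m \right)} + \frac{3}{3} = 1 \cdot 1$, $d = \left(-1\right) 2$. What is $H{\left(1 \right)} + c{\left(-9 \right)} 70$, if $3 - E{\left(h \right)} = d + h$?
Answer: $- \frac{1575}{2} \approx -787.5$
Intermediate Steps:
$d = -2$
$H{\left(m \right)} = 0$ ($H{\left(m \right)} = -1 + 1 \cdot 1 = -1 + 1 = 0$)
$E{\left(h \right)} = 5 - h$ ($E{\left(h \right)} = 3 - \left(-2 + h\right) = 5 - h$)
$c{\left(g \right)} = - \frac{9}{4} + g$ ($c{\left(g \right)} = - \frac{5 - 4 \left(-1 + g\right)}{4} = - \frac{5 - \left(-4 + 4 g\right)}{4} = - \frac{9 - 4 g}{4} = - \frac{9}{4} + g$)
$H{\left(1 \right)} + c{\left(-9 \right)} 70 = 0 + \left(- \frac{9}{4} - 9\right) 70 = 0 - \frac{1575}{2} = - \frac{1575}{2}$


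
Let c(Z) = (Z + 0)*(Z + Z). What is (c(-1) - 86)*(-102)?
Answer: 8568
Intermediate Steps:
c(Z) = 2*Z² (c(Z) = Z*(2*Z) = 2*Z²)
(c(-1) - 86)*(-102) = (2*(-1)² - 86)*(-102) = (2*1 - 86)*(-102) = (2 - 86)*(-102) = -84*(-102) = 8568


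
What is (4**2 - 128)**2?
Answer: 12544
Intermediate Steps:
(4**2 - 128)**2 = (16 - 128)**2 = (-112)**2 = 12544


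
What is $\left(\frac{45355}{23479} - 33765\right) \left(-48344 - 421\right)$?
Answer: $\frac{38657140996200}{23479} \approx 1.6465 \cdot 10^{9}$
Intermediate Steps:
$\left(\frac{45355}{23479} - 33765\right) \left(-48344 - 421\right) = \left(45355 \cdot \frac{1}{23479} - 33765\right) \left(-48765\right) = \left(\frac{45355}{23479} - 33765\right) \left(-48765\right) = \left(- \frac{792723080}{23479}\right) \left(-48765\right) = \frac{38657140996200}{23479}$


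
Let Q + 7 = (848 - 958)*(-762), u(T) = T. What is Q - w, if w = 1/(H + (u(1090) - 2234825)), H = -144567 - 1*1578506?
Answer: 331631948905/3956808 ≈ 83813.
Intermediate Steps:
H = -1723073 (H = -144567 - 1578506 = -1723073)
Q = 83813 (Q = -7 + (848 - 958)*(-762) = -7 - 110*(-762) = -7 + 83820 = 83813)
w = -1/3956808 (w = 1/(-1723073 + (1090 - 2234825)) = 1/(-1723073 - 2233735) = 1/(-3956808) = -1/3956808 ≈ -2.5273e-7)
Q - w = 83813 - 1*(-1/3956808) = 83813 + 1/3956808 = 331631948905/3956808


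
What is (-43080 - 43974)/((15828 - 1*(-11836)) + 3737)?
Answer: -29018/10467 ≈ -2.7723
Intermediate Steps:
(-43080 - 43974)/((15828 - 1*(-11836)) + 3737) = -87054/((15828 + 11836) + 3737) = -87054/(27664 + 3737) = -87054/31401 = -87054*1/31401 = -29018/10467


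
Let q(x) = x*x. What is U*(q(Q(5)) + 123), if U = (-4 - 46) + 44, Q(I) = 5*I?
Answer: -4488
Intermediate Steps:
q(x) = x²
U = -6 (U = -50 + 44 = -6)
U*(q(Q(5)) + 123) = -6*((5*5)² + 123) = -6*(25² + 123) = -6*(625 + 123) = -6*748 = -4488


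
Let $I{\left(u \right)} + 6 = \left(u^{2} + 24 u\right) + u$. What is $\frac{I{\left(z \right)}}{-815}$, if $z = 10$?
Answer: $- \frac{344}{815} \approx -0.42209$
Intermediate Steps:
$I{\left(u \right)} = -6 + u^{2} + 25 u$ ($I{\left(u \right)} = -6 + \left(\left(u^{2} + 24 u\right) + u\right) = -6 + \left(u^{2} + 25 u\right) = -6 + u^{2} + 25 u$)
$\frac{I{\left(z \right)}}{-815} = \frac{-6 + 10^{2} + 25 \cdot 10}{-815} = \left(-6 + 100 + 250\right) \left(- \frac{1}{815}\right) = 344 \left(- \frac{1}{815}\right) = - \frac{344}{815}$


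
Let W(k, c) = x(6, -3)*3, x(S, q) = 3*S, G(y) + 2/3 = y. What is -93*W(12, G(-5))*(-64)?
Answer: 321408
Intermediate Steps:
G(y) = -⅔ + y
W(k, c) = 54 (W(k, c) = (3*6)*3 = 18*3 = 54)
-93*W(12, G(-5))*(-64) = -93*54*(-64) = -5022*(-64) = 321408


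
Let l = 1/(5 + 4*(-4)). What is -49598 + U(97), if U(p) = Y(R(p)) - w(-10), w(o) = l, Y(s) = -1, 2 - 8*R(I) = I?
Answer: -545588/11 ≈ -49599.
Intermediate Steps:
R(I) = 1/4 - I/8
l = -1/11 (l = 1/(5 - 16) = 1/(-11) = -1/11 ≈ -0.090909)
w(o) = -1/11
U(p) = -10/11 (U(p) = -1 - 1*(-1/11) = -1 + 1/11 = -10/11)
-49598 + U(97) = -49598 - 10/11 = -545588/11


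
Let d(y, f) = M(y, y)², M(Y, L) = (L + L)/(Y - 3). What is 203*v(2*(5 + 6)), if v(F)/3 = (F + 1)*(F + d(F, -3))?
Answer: 138361146/361 ≈ 3.8327e+5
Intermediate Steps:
M(Y, L) = 2*L/(-3 + Y) (M(Y, L) = (2*L)/(-3 + Y) = 2*L/(-3 + Y))
d(y, f) = 4*y²/(-3 + y)² (d(y, f) = (2*y/(-3 + y))² = 4*y²/(-3 + y)²)
v(F) = 3*(1 + F)*(F + 4*F²/(-3 + F)²) (v(F) = 3*((F + 1)*(F + 4*F²/(-3 + F)²)) = 3*((1 + F)*(F + 4*F²/(-3 + F)²)) = 3*(1 + F)*(F + 4*F²/(-3 + F)²))
203*v(2*(5 + 6)) = 203*(3*(2*(5 + 6))*(9 + (2*(5 + 6))³ - (2*(5 + 6))² + 7*(2*(5 + 6)))/(9 + (2*(5 + 6))² - 12*(5 + 6))) = 203*(3*(2*11)*(9 + (2*11)³ - (2*11)² + 7*(2*11))/(9 + (2*11)² - 12*11)) = 203*(3*22*(9 + 22³ - 1*22² + 7*22)/(9 + 22² - 6*22)) = 203*(3*22*(9 + 10648 - 1*484 + 154)/(9 + 484 - 132)) = 203*(3*22*(9 + 10648 - 484 + 154)/361) = 203*(3*22*(1/361)*10327) = 203*(681582/361) = 138361146/361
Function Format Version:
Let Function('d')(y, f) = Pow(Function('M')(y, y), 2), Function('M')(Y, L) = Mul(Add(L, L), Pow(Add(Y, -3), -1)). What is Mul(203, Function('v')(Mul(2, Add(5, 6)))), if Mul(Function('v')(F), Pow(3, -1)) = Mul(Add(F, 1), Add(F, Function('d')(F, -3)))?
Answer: Rational(138361146, 361) ≈ 3.8327e+5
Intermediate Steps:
Function('M')(Y, L) = Mul(2, L, Pow(Add(-3, Y), -1)) (Function('M')(Y, L) = Mul(Mul(2, L), Pow(Add(-3, Y), -1)) = Mul(2, L, Pow(Add(-3, Y), -1)))
Function('d')(y, f) = Mul(4, Pow(y, 2), Pow(Add(-3, y), -2)) (Function('d')(y, f) = Pow(Mul(2, y, Pow(Add(-3, y), -1)), 2) = Mul(4, Pow(y, 2), Pow(Add(-3, y), -2)))
Function('v')(F) = Mul(3, Add(1, F), Add(F, Mul(4, Pow(F, 2), Pow(Add(-3, F), -2)))) (Function('v')(F) = Mul(3, Mul(Add(F, 1), Add(F, Mul(4, Pow(F, 2), Pow(Add(-3, F), -2))))) = Mul(3, Mul(Add(1, F), Add(F, Mul(4, Pow(F, 2), Pow(Add(-3, F), -2))))) = Mul(3, Add(1, F), Add(F, Mul(4, Pow(F, 2), Pow(Add(-3, F), -2)))))
Mul(203, Function('v')(Mul(2, Add(5, 6)))) = Mul(203, Mul(3, Mul(2, Add(5, 6)), Pow(Add(9, Pow(Mul(2, Add(5, 6)), 2), Mul(-6, Mul(2, Add(5, 6)))), -1), Add(9, Pow(Mul(2, Add(5, 6)), 3), Mul(-1, Pow(Mul(2, Add(5, 6)), 2)), Mul(7, Mul(2, Add(5, 6)))))) = Mul(203, Mul(3, Mul(2, 11), Pow(Add(9, Pow(Mul(2, 11), 2), Mul(-6, Mul(2, 11))), -1), Add(9, Pow(Mul(2, 11), 3), Mul(-1, Pow(Mul(2, 11), 2)), Mul(7, Mul(2, 11))))) = Mul(203, Mul(3, 22, Pow(Add(9, Pow(22, 2), Mul(-6, 22)), -1), Add(9, Pow(22, 3), Mul(-1, Pow(22, 2)), Mul(7, 22)))) = Mul(203, Mul(3, 22, Pow(Add(9, 484, -132), -1), Add(9, 10648, Mul(-1, 484), 154))) = Mul(203, Mul(3, 22, Pow(361, -1), Add(9, 10648, -484, 154))) = Mul(203, Mul(3, 22, Rational(1, 361), 10327)) = Mul(203, Rational(681582, 361)) = Rational(138361146, 361)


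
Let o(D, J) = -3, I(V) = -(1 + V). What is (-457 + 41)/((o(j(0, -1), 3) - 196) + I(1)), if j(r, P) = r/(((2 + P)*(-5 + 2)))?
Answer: 416/201 ≈ 2.0697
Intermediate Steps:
j(r, P) = r/(-6 - 3*P) (j(r, P) = r/(((2 + P)*(-3))) = r/(-6 - 3*P))
I(V) = -1 - V
(-457 + 41)/((o(j(0, -1), 3) - 196) + I(1)) = (-457 + 41)/((-3 - 196) + (-1 - 1*1)) = -416/(-199 + (-1 - 1)) = -416/(-199 - 2) = -416/(-201) = -416*(-1/201) = 416/201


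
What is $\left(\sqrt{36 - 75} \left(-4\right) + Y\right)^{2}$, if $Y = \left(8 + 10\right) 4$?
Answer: $4560 - 576 i \sqrt{39} \approx 4560.0 - 3597.1 i$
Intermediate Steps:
$Y = 72$ ($Y = 18 \cdot 4 = 72$)
$\left(\sqrt{36 - 75} \left(-4\right) + Y\right)^{2} = \left(\sqrt{36 - 75} \left(-4\right) + 72\right)^{2} = \left(\sqrt{-39} \left(-4\right) + 72\right)^{2} = \left(i \sqrt{39} \left(-4\right) + 72\right)^{2} = \left(- 4 i \sqrt{39} + 72\right)^{2} = \left(72 - 4 i \sqrt{39}\right)^{2}$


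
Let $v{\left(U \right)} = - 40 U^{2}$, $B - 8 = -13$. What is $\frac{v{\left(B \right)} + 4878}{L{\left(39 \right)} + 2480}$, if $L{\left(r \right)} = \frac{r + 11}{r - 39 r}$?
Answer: $\frac{2873598}{1837655} \approx 1.5637$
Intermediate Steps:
$B = -5$ ($B = 8 - 13 = -5$)
$L{\left(r \right)} = - \frac{11 + r}{38 r}$ ($L{\left(r \right)} = \frac{11 + r}{\left(-38\right) r} = \left(11 + r\right) \left(- \frac{1}{38 r}\right) = - \frac{11 + r}{38 r}$)
$\frac{v{\left(B \right)} + 4878}{L{\left(39 \right)} + 2480} = \frac{- 40 \left(-5\right)^{2} + 4878}{\frac{-11 - 39}{38 \cdot 39} + 2480} = \frac{\left(-40\right) 25 + 4878}{\frac{1}{38} \cdot \frac{1}{39} \left(-11 - 39\right) + 2480} = \frac{-1000 + 4878}{\frac{1}{38} \cdot \frac{1}{39} \left(-50\right) + 2480} = \frac{3878}{- \frac{25}{741} + 2480} = \frac{3878}{\frac{1837655}{741}} = 3878 \cdot \frac{741}{1837655} = \frac{2873598}{1837655}$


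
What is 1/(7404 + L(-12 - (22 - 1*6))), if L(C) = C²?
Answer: 1/8188 ≈ 0.00012213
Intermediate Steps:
1/(7404 + L(-12 - (22 - 1*6))) = 1/(7404 + (-12 - (22 - 1*6))²) = 1/(7404 + (-12 - (22 - 6))²) = 1/(7404 + (-12 - 1*16)²) = 1/(7404 + (-12 - 16)²) = 1/(7404 + (-28)²) = 1/(7404 + 784) = 1/8188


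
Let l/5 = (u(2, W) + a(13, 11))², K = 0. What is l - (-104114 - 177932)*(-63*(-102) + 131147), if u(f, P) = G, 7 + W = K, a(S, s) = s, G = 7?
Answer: 38801915978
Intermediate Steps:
W = -7 (W = -7 + 0 = -7)
u(f, P) = 7
l = 1620 (l = 5*(7 + 11)² = 5*18² = 5*324 = 1620)
l - (-104114 - 177932)*(-63*(-102) + 131147) = 1620 - (-104114 - 177932)*(-63*(-102) + 131147) = 1620 - (-282046)*(6426 + 131147) = 1620 - (-282046)*137573 = 1620 - 1*(-38801914358) = 1620 + 38801914358 = 38801915978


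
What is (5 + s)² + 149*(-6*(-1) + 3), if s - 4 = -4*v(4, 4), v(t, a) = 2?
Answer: 1342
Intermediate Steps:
s = -4 (s = 4 - 4*2 = 4 - 8 = -4)
(5 + s)² + 149*(-6*(-1) + 3) = (5 - 4)² + 149*(-6*(-1) + 3) = 1² + 149*(6 + 3) = 1 + 149*9 = 1 + 1341 = 1342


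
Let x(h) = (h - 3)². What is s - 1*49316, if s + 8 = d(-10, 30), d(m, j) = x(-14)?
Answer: -49035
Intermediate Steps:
x(h) = (-3 + h)²
d(m, j) = 289 (d(m, j) = (-3 - 14)² = (-17)² = 289)
s = 281 (s = -8 + 289 = 281)
s - 1*49316 = 281 - 1*49316 = 281 - 49316 = -49035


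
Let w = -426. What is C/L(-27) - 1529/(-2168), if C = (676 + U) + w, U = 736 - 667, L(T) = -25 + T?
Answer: -153021/28184 ≈ -5.4294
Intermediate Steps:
U = 69
C = 319 (C = (676 + 69) - 426 = 745 - 426 = 319)
C/L(-27) - 1529/(-2168) = 319/(-25 - 27) - 1529/(-2168) = 319/(-52) - 1529*(-1/2168) = 319*(-1/52) + 1529/2168 = -319/52 + 1529/2168 = -153021/28184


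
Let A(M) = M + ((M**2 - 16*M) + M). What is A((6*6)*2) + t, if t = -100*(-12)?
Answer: 5376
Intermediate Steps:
t = 1200
A(M) = M**2 - 14*M (A(M) = M + (M**2 - 15*M) = M**2 - 14*M)
A((6*6)*2) + t = ((6*6)*2)*(-14 + (6*6)*2) + 1200 = (36*2)*(-14 + 36*2) + 1200 = 72*(-14 + 72) + 1200 = 72*58 + 1200 = 4176 + 1200 = 5376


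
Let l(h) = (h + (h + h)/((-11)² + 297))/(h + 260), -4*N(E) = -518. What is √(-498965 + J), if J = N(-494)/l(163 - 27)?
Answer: I*√57636971870/340 ≈ 706.11*I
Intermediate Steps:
N(E) = 259/2 (N(E) = -¼*(-518) = 259/2)
l(h) = 210*h/(209*(260 + h)) (l(h) = (h + (2*h)/(121 + 297))/(260 + h) = (h + (2*h)/418)/(260 + h) = (h + (2*h)*(1/418))/(260 + h) = (h + h/209)/(260 + h) = (210*h/209)/(260 + h) = 210*h/(209*(260 + h)))
J = 255189/680 (J = 259/(2*((210*(163 - 27)/(209*(260 + (163 - 27)))))) = 259/(2*(((210/209)*136/(260 + 136)))) = 259/(2*(((210/209)*136/396))) = 259/(2*(((210/209)*136*(1/396)))) = 259/(2*(2380/6897)) = (259/2)*(6897/2380) = 255189/680 ≈ 375.28)
√(-498965 + J) = √(-498965 + 255189/680) = √(-339041011/680) = I*√57636971870/340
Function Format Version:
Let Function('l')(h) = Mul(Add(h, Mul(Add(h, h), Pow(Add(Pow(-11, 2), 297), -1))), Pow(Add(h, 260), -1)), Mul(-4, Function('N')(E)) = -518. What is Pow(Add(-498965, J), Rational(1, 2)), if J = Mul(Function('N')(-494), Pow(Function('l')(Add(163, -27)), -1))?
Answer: Mul(Rational(1, 340), I, Pow(57636971870, Rational(1, 2))) ≈ Mul(706.11, I)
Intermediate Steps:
Function('N')(E) = Rational(259, 2) (Function('N')(E) = Mul(Rational(-1, 4), -518) = Rational(259, 2))
Function('l')(h) = Mul(Rational(210, 209), h, Pow(Add(260, h), -1)) (Function('l')(h) = Mul(Add(h, Mul(Mul(2, h), Pow(Add(121, 297), -1))), Pow(Add(260, h), -1)) = Mul(Add(h, Mul(Mul(2, h), Pow(418, -1))), Pow(Add(260, h), -1)) = Mul(Add(h, Mul(Mul(2, h), Rational(1, 418))), Pow(Add(260, h), -1)) = Mul(Add(h, Mul(Rational(1, 209), h)), Pow(Add(260, h), -1)) = Mul(Mul(Rational(210, 209), h), Pow(Add(260, h), -1)) = Mul(Rational(210, 209), h, Pow(Add(260, h), -1)))
J = Rational(255189, 680) (J = Mul(Rational(259, 2), Pow(Mul(Rational(210, 209), Add(163, -27), Pow(Add(260, Add(163, -27)), -1)), -1)) = Mul(Rational(259, 2), Pow(Mul(Rational(210, 209), 136, Pow(Add(260, 136), -1)), -1)) = Mul(Rational(259, 2), Pow(Mul(Rational(210, 209), 136, Pow(396, -1)), -1)) = Mul(Rational(259, 2), Pow(Mul(Rational(210, 209), 136, Rational(1, 396)), -1)) = Mul(Rational(259, 2), Pow(Rational(2380, 6897), -1)) = Mul(Rational(259, 2), Rational(6897, 2380)) = Rational(255189, 680) ≈ 375.28)
Pow(Add(-498965, J), Rational(1, 2)) = Pow(Add(-498965, Rational(255189, 680)), Rational(1, 2)) = Pow(Rational(-339041011, 680), Rational(1, 2)) = Mul(Rational(1, 340), I, Pow(57636971870, Rational(1, 2)))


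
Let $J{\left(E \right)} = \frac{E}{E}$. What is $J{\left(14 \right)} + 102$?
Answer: $103$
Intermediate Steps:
$J{\left(E \right)} = 1$
$J{\left(14 \right)} + 102 = 1 + 102 = 103$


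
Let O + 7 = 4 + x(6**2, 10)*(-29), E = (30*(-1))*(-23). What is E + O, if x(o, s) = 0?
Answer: 687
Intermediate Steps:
E = 690 (E = -30*(-23) = 690)
O = -3 (O = -7 + (4 + 0*(-29)) = -7 + (4 + 0) = -7 + 4 = -3)
E + O = 690 - 3 = 687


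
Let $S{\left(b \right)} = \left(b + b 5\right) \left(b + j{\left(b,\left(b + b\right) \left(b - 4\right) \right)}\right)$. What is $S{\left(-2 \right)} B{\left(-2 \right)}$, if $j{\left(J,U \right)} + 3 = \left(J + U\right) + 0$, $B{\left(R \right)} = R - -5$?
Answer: $-612$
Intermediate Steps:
$B{\left(R \right)} = 5 + R$ ($B{\left(R \right)} = R + 5 = 5 + R$)
$j{\left(J,U \right)} = -3 + J + U$ ($j{\left(J,U \right)} = -3 + \left(\left(J + U\right) + 0\right) = -3 + \left(J + U\right) = -3 + J + U$)
$S{\left(b \right)} = 6 b \left(-3 + 2 b + 2 b \left(-4 + b\right)\right)$ ($S{\left(b \right)} = \left(b + b 5\right) \left(b + \left(-3 + b + \left(b + b\right) \left(b - 4\right)\right)\right) = \left(b + 5 b\right) \left(b + \left(-3 + b + 2 b \left(-4 + b\right)\right)\right) = 6 b \left(b + \left(-3 + b + 2 b \left(-4 + b\right)\right)\right) = 6 b \left(-3 + 2 b + 2 b \left(-4 + b\right)\right)$)
$S{\left(-2 \right)} B{\left(-2 \right)} = 6 \left(-2\right) \left(-3 - -12 + 2 \left(-2\right)^{2}\right) \left(5 - 2\right) = 6 \left(-2\right) \left(-3 + 12 + 2 \cdot 4\right) 3 = 6 \left(-2\right) \left(-3 + 12 + 8\right) 3 = 6 \left(-2\right) 17 \cdot 3 = \left(-204\right) 3 = -612$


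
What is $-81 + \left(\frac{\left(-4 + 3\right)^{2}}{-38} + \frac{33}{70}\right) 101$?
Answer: $- \frac{23969}{665} \approx -36.044$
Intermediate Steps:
$-81 + \left(\frac{\left(-4 + 3\right)^{2}}{-38} + \frac{33}{70}\right) 101 = -81 + \left(\left(-1\right)^{2} \left(- \frac{1}{38}\right) + 33 \cdot \frac{1}{70}\right) 101 = -81 + \left(1 \left(- \frac{1}{38}\right) + \frac{33}{70}\right) 101 = -81 + \left(- \frac{1}{38} + \frac{33}{70}\right) 101 = -81 + \frac{296}{665} \cdot 101 = -81 + \frac{29896}{665} = - \frac{23969}{665}$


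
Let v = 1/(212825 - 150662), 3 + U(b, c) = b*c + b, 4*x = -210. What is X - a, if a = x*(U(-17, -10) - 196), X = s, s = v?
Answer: -150123644/62163 ≈ -2415.0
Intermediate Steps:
x = -105/2 (x = (¼)*(-210) = -105/2 ≈ -52.500)
U(b, c) = -3 + b + b*c (U(b, c) = -3 + (b*c + b) = -3 + (b + b*c) = -3 + b + b*c)
v = 1/62163 ≈ 1.6087e-5
s = 1/62163 ≈ 1.6087e-5
X = 1/62163 ≈ 1.6087e-5
a = 2415 (a = -105*((-3 - 17 - 17*(-10)) - 196)/2 = -105*((-3 - 17 + 170) - 196)/2 = -105*(150 - 196)/2 = -105/2*(-46) = 2415)
X - a = 1/62163 - 1*2415 = 1/62163 - 2415 = -150123644/62163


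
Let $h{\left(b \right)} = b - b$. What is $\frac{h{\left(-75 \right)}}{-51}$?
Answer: $0$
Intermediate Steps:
$h{\left(b \right)} = 0$
$\frac{h{\left(-75 \right)}}{-51} = \frac{0}{-51} = 0 \left(- \frac{1}{51}\right) = 0$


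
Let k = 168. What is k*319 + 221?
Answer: 53813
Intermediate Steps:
k*319 + 221 = 168*319 + 221 = 53592 + 221 = 53813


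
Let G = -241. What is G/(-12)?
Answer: 241/12 ≈ 20.083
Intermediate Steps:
G/(-12) = -241/(-12) = -1/12*(-241) = 241/12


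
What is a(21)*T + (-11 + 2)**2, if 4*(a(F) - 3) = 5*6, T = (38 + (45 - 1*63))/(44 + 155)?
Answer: 16329/199 ≈ 82.055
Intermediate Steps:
T = 20/199 (T = (38 + (45 - 63))/199 = (38 - 18)*(1/199) = 20*(1/199) = 20/199 ≈ 0.10050)
a(F) = 21/2 (a(F) = 3 + (5*6)/4 = 3 + (1/4)*30 = 3 + 15/2 = 21/2)
a(21)*T + (-11 + 2)**2 = (21/2)*(20/199) + (-11 + 2)**2 = 210/199 + (-9)**2 = 210/199 + 81 = 16329/199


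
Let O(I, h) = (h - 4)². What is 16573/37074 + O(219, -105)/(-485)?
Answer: -432438289/17980890 ≈ -24.050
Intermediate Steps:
O(I, h) = (-4 + h)²
16573/37074 + O(219, -105)/(-485) = 16573/37074 + (-4 - 105)²/(-485) = 16573*(1/37074) + (-109)²*(-1/485) = 16573/37074 + 11881*(-1/485) = 16573/37074 - 11881/485 = -432438289/17980890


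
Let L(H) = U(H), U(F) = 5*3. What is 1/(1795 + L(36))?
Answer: 1/1810 ≈ 0.00055249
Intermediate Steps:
U(F) = 15
L(H) = 15
1/(1795 + L(36)) = 1/(1795 + 15) = 1/1810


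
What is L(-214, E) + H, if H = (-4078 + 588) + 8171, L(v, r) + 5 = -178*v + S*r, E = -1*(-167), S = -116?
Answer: 23396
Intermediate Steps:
E = 167
L(v, r) = -5 - 178*v - 116*r (L(v, r) = -5 + (-178*v - 116*r) = -5 - 178*v - 116*r)
H = 4681 (H = -3490 + 8171 = 4681)
L(-214, E) + H = (-5 - 178*(-214) - 116*167) + 4681 = (-5 + 38092 - 19372) + 4681 = 18715 + 4681 = 23396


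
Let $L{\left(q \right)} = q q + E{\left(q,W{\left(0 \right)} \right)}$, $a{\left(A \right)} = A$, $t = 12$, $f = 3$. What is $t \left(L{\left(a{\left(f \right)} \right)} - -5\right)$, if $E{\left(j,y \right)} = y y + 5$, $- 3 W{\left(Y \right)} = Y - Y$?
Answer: $228$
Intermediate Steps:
$W{\left(Y \right)} = 0$ ($W{\left(Y \right)} = - \frac{Y - Y}{3} = \left(- \frac{1}{3}\right) 0 = 0$)
$E{\left(j,y \right)} = 5 + y^{2}$ ($E{\left(j,y \right)} = y^{2} + 5 = 5 + y^{2}$)
$L{\left(q \right)} = 5 + q^{2}$ ($L{\left(q \right)} = q q + \left(5 + 0^{2}\right) = q^{2} + \left(5 + 0\right) = q^{2} + 5 = 5 + q^{2}$)
$t \left(L{\left(a{\left(f \right)} \right)} - -5\right) = 12 \left(\left(5 + 3^{2}\right) - -5\right) = 12 \left(\left(5 + 9\right) + 5\right) = 12 \left(14 + 5\right) = 12 \cdot 19 = 228$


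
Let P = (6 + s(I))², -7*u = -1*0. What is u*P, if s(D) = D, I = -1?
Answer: 0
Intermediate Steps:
u = 0 (u = -(-1)*0/7 = -⅐*0 = 0)
P = 25 (P = (6 - 1)² = 5² = 25)
u*P = 0*25 = 0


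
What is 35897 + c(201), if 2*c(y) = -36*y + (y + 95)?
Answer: 32427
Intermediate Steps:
c(y) = 95/2 - 35*y/2 (c(y) = (-36*y + (y + 95))/2 = (-36*y + (95 + y))/2 = (95 - 35*y)/2 = 95/2 - 35*y/2)
35897 + c(201) = 35897 + (95/2 - 35/2*201) = 35897 + (95/2 - 7035/2) = 35897 - 3470 = 32427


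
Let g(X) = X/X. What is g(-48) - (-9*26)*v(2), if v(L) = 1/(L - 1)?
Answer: 235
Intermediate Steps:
g(X) = 1
v(L) = 1/(-1 + L)
g(-48) - (-9*26)*v(2) = 1 - (-9*26)/(-1 + 2) = 1 - (-234)/1 = 1 - (-234) = 1 - 1*(-234) = 1 + 234 = 235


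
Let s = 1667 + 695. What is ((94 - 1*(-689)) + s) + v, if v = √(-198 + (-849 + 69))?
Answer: 3145 + I*√978 ≈ 3145.0 + 31.273*I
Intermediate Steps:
s = 2362
v = I*√978 (v = √(-198 - 780) = √(-978) = I*√978 ≈ 31.273*I)
((94 - 1*(-689)) + s) + v = ((94 - 1*(-689)) + 2362) + I*√978 = ((94 + 689) + 2362) + I*√978 = (783 + 2362) + I*√978 = 3145 + I*√978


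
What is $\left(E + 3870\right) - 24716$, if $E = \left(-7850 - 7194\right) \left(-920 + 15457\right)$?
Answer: $-218715474$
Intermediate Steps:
$E = -218694628$ ($E = \left(-15044\right) 14537 = -218694628$)
$\left(E + 3870\right) - 24716 = \left(-218694628 + 3870\right) - 24716 = -218690758 - 24716 = -218715474$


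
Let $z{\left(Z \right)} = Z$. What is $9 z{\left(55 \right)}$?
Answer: $495$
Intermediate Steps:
$9 z{\left(55 \right)} = 9 \cdot 55 = 495$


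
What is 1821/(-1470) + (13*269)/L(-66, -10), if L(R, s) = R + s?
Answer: -879831/18620 ≈ -47.252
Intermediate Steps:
1821/(-1470) + (13*269)/L(-66, -10) = 1821/(-1470) + (13*269)/(-66 - 10) = 1821*(-1/1470) + 3497/(-76) = -607/490 + 3497*(-1/76) = -607/490 - 3497/76 = -879831/18620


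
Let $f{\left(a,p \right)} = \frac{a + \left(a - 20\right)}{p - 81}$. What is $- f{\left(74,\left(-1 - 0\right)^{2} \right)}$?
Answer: $\frac{8}{5} \approx 1.6$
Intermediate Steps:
$f{\left(a,p \right)} = \frac{-20 + 2 a}{-81 + p}$ ($f{\left(a,p \right)} = \frac{a + \left(a - 20\right)}{-81 + p} = \frac{a + \left(-20 + a\right)}{-81 + p} = \frac{-20 + 2 a}{-81 + p}$)
$- f{\left(74,\left(-1 - 0\right)^{2} \right)} = - \frac{2 \left(-10 + 74\right)}{-81 + \left(-1 - 0\right)^{2}} = - \frac{2 \cdot 64}{-81 + \left(-1 + 0\right)^{2}} = - \frac{2 \cdot 64}{-81 + \left(-1\right)^{2}} = - \frac{2 \cdot 64}{-81 + 1} = - \frac{2 \cdot 64}{-80} = - \frac{2 \left(-1\right) 64}{80} = \left(-1\right) \left(- \frac{8}{5}\right) = \frac{8}{5}$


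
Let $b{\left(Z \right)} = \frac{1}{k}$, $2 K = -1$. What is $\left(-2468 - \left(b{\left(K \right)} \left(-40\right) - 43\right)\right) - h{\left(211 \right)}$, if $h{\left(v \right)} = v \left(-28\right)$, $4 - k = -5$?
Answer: $\frac{31387}{9} \approx 3487.4$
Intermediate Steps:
$k = 9$ ($k = 4 - -5 = 4 + 5 = 9$)
$K = - \frac{1}{2}$ ($K = \frac{1}{2} \left(-1\right) = - \frac{1}{2} \approx -0.5$)
$b{\left(Z \right)} = \frac{1}{9}$
$h{\left(v \right)} = - 28 v$
$\left(-2468 - \left(b{\left(K \right)} \left(-40\right) - 43\right)\right) - h{\left(211 \right)} = \left(-2468 - \left(\frac{1}{9} \left(-40\right) - 43\right)\right) - \left(-28\right) 211 = \left(-2468 - \left(- \frac{40}{9} - 43\right)\right) - -5908 = \left(-2468 - - \frac{427}{9}\right) + 5908 = \left(-2468 + \frac{427}{9}\right) + 5908 = - \frac{21785}{9} + 5908 = \frac{31387}{9}$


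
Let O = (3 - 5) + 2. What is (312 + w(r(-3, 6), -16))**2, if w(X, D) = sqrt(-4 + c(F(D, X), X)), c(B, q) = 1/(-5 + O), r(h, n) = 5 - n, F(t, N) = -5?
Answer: (1560 + I*sqrt(105))**2/25 ≈ 97340.0 + 1278.8*I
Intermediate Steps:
O = 0 (O = -2 + 2 = 0)
c(B, q) = -1/5 (c(B, q) = 1/(-5 + 0) = 1/(-5) = -1/5)
w(X, D) = I*sqrt(105)/5 (w(X, D) = sqrt(-4 - 1/5) = sqrt(-21/5) = I*sqrt(105)/5)
(312 + w(r(-3, 6), -16))**2 = (312 + I*sqrt(105)/5)**2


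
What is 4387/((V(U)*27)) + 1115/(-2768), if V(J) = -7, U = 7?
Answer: -12353951/523152 ≈ -23.614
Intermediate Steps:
4387/((V(U)*27)) + 1115/(-2768) = 4387/((-7*27)) + 1115/(-2768) = 4387/(-189) + 1115*(-1/2768) = 4387*(-1/189) - 1115/2768 = -4387/189 - 1115/2768 = -12353951/523152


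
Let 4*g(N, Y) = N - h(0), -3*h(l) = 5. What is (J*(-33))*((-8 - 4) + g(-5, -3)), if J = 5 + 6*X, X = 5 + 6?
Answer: 60137/2 ≈ 30069.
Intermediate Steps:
X = 11
h(l) = -5/3 (h(l) = -⅓*5 = -5/3)
g(N, Y) = 5/12 + N/4 (g(N, Y) = (N - 1*(-5/3))/4 = (N + 5/3)/4 = (5/3 + N)/4 = 5/12 + N/4)
J = 71 (J = 5 + 6*11 = 5 + 66 = 71)
(J*(-33))*((-8 - 4) + g(-5, -3)) = (71*(-33))*((-8 - 4) + (5/12 + (¼)*(-5))) = -2343*(-12 + (5/12 - 5/4)) = -2343*(-12 - ⅚) = -2343*(-77/6) = 60137/2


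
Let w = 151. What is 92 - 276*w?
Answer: -41584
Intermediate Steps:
92 - 276*w = 92 - 276*151 = 92 - 41676 = -41584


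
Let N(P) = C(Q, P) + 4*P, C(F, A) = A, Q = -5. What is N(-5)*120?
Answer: -3000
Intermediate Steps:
N(P) = 5*P (N(P) = P + 4*P = 5*P)
N(-5)*120 = (5*(-5))*120 = -25*120 = -3000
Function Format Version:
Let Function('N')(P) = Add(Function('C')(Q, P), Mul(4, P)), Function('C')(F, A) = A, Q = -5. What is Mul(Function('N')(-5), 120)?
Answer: -3000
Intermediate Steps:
Function('N')(P) = Mul(5, P) (Function('N')(P) = Add(P, Mul(4, P)) = Mul(5, P))
Mul(Function('N')(-5), 120) = Mul(Mul(5, -5), 120) = Mul(-25, 120) = -3000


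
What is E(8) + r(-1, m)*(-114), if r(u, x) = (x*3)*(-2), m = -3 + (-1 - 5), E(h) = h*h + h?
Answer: -6084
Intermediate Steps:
E(h) = h + h**2 (E(h) = h**2 + h = h + h**2)
m = -9 (m = -3 - 6 = -9)
r(u, x) = -6*x (r(u, x) = (3*x)*(-2) = -6*x)
E(8) + r(-1, m)*(-114) = 8*(1 + 8) - 6*(-9)*(-114) = 8*9 + 54*(-114) = 72 - 6156 = -6084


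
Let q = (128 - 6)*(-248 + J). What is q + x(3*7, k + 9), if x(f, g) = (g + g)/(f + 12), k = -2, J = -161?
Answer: -1646620/33 ≈ -49898.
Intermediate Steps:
x(f, g) = 2*g/(12 + f) (x(f, g) = (2*g)/(12 + f) = 2*g/(12 + f))
q = -49898 (q = (128 - 6)*(-248 - 161) = 122*(-409) = -49898)
q + x(3*7, k + 9) = -49898 + 2*(-2 + 9)/(12 + 3*7) = -49898 + 2*7/(12 + 21) = -49898 + 2*7/33 = -49898 + 2*7*(1/33) = -49898 + 14/33 = -1646620/33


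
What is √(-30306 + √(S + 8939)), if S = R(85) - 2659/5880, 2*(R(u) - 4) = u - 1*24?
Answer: √(-1336494600 + 105*√1582845630)/210 ≈ 173.81*I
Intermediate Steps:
R(u) = -8 + u/2 (R(u) = 4 + (u - 1*24)/2 = 4 + (u - 24)/2 = 4 + (-24 + u)/2 = 4 + (-12 + u/2) = -8 + u/2)
S = 200201/5880 (S = (-8 + (½)*85) - 2659/5880 = (-8 + 85/2) - 2659/5880 = 69/2 - 1*2659/5880 = 69/2 - 2659/5880 = 200201/5880 ≈ 34.048)
√(-30306 + √(S + 8939)) = √(-30306 + √(200201/5880 + 8939)) = √(-30306 + √(52761521/5880)) = √(-30306 + √1582845630/420)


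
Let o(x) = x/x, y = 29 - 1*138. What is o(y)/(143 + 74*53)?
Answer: 1/4065 ≈ 0.00024600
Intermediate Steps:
y = -109 (y = 29 - 138 = -109)
o(x) = 1
o(y)/(143 + 74*53) = 1/(143 + 74*53) = 1/(143 + 3922) = 1/4065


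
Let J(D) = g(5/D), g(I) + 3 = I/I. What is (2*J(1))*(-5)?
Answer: 20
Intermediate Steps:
g(I) = -2 (g(I) = -3 + I/I = -3 + 1 = -2)
J(D) = -2
(2*J(1))*(-5) = (2*(-2))*(-5) = -4*(-5) = 20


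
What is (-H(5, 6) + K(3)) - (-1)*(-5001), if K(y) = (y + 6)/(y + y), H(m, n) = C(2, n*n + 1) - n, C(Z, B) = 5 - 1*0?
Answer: -9997/2 ≈ -4998.5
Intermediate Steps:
C(Z, B) = 5 (C(Z, B) = 5 + 0 = 5)
H(m, n) = 5 - n
K(y) = (6 + y)/(2*y) (K(y) = (6 + y)/((2*y)) = (6 + y)*(1/(2*y)) = (6 + y)/(2*y))
(-H(5, 6) + K(3)) - (-1)*(-5001) = (-(5 - 1*6) + (1/2)*(6 + 3)/3) - (-1)*(-5001) = (-(5 - 6) + (1/2)*(1/3)*9) - 1*5001 = (-1*(-1) + 3/2) - 5001 = (1 + 3/2) - 5001 = 5/2 - 5001 = -9997/2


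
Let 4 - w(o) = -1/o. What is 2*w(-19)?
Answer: 150/19 ≈ 7.8947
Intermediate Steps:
w(o) = 4 + 1/o (w(o) = 4 - (-1)/o = 4 + 1/o)
2*w(-19) = 2*(4 + 1/(-19)) = 2*(4 - 1/19) = 2*(75/19) = 150/19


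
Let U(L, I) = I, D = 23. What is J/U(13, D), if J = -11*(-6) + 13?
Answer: 79/23 ≈ 3.4348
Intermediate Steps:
J = 79 (J = 66 + 13 = 79)
J/U(13, D) = 79/23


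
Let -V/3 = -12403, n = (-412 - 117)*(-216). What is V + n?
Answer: 151473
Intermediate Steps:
n = 114264 (n = -529*(-216) = 114264)
V = 37209 (V = -3*(-12403) = 37209)
V + n = 37209 + 114264 = 151473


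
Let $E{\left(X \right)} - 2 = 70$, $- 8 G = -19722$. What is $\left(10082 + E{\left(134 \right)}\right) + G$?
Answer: $\frac{50477}{4} \approx 12619.0$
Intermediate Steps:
$G = \frac{9861}{4}$ ($G = \left(- \frac{1}{8}\right) \left(-19722\right) = \frac{9861}{4} \approx 2465.3$)
$E{\left(X \right)} = 72$ ($E{\left(X \right)} = 2 + 70 = 72$)
$\left(10082 + E{\left(134 \right)}\right) + G = \left(10082 + 72\right) + \frac{9861}{4} = 10154 + \frac{9861}{4} = \frac{50477}{4}$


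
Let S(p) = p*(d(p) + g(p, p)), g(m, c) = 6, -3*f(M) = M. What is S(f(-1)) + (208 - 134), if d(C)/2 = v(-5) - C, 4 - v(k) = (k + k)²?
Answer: 106/9 ≈ 11.778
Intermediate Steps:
f(M) = -M/3
v(k) = 4 - 4*k² (v(k) = 4 - (k + k)² = 4 - (2*k)² = 4 - 4*k²)
d(C) = -192 - 2*C (d(C) = 2*((4 - 4*(-5)²) - C) = 2*((4 - 4*25) - C) = 2*((4 - 100) - C) = 2*(-96 - C) = -192 - 2*C)
S(p) = p*(-186 - 2*p) (S(p) = p*((-192 - 2*p) + 6) = p*(-186 - 2*p))
S(f(-1)) + (208 - 134) = 2*(-⅓*(-1))*(-93 - (-1)*(-1)/3) + (208 - 134) = 2*(⅓)*(-93 - 1*⅓) + 74 = 2*(⅓)*(-93 - ⅓) + 74 = 2*(⅓)*(-280/3) + 74 = -560/9 + 74 = 106/9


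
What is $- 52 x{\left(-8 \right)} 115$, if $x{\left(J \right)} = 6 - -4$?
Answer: $-59800$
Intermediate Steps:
$x{\left(J \right)} = 10$ ($x{\left(J \right)} = 6 + 4 = 10$)
$- 52 x{\left(-8 \right)} 115 = \left(-52\right) 10 \cdot 115 = \left(-520\right) 115 = -59800$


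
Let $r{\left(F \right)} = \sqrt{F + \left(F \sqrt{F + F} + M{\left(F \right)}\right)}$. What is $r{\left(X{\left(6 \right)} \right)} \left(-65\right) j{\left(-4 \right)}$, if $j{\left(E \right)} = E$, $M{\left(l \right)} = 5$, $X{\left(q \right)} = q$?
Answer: $260 \sqrt{11 + 12 \sqrt{3}} \approx 1465.8$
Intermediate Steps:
$r{\left(F \right)} = \sqrt{5 + F + \sqrt{2} F^{\frac{3}{2}}}$ ($r{\left(F \right)} = \sqrt{F + \left(F \sqrt{F + F} + 5\right)} = \sqrt{F + \left(F \sqrt{2 F} + 5\right)} = \sqrt{F + \left(F \sqrt{2} \sqrt{F} + 5\right)} = \sqrt{F + \left(\sqrt{2} F^{\frac{3}{2}} + 5\right)} = \sqrt{F + \left(5 + \sqrt{2} F^{\frac{3}{2}}\right)} = \sqrt{5 + F + \sqrt{2} F^{\frac{3}{2}}}$)
$r{\left(X{\left(6 \right)} \right)} \left(-65\right) j{\left(-4 \right)} = \sqrt{5 + 6 + \sqrt{2} \cdot 6^{\frac{3}{2}}} \left(-65\right) \left(-4\right) = \sqrt{5 + 6 + \sqrt{2} \cdot 6 \sqrt{6}} \left(-65\right) \left(-4\right) = \sqrt{5 + 6 + 12 \sqrt{3}} \left(-65\right) \left(-4\right) = \sqrt{11 + 12 \sqrt{3}} \left(-65\right) \left(-4\right) = - 65 \sqrt{11 + 12 \sqrt{3}} \left(-4\right) = 260 \sqrt{11 + 12 \sqrt{3}}$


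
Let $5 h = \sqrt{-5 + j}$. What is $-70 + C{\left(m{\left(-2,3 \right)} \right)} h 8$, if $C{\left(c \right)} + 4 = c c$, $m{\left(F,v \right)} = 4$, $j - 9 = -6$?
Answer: $-70 + \frac{96 i \sqrt{2}}{5} \approx -70.0 + 27.153 i$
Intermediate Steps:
$j = 3$ ($j = 9 - 6 = 3$)
$h = \frac{i \sqrt{2}}{5}$ ($h = \frac{\sqrt{-5 + 3}}{5} = \frac{\sqrt{-2}}{5} = \frac{i \sqrt{2}}{5} \approx 0.28284 i$)
$C{\left(c \right)} = -4 + c^{2}$ ($C{\left(c \right)} = -4 + c c = -4 + c^{2}$)
$-70 + C{\left(m{\left(-2,3 \right)} \right)} h 8 = -70 + \left(-4 + 4^{2}\right) \frac{i \sqrt{2}}{5} \cdot 8 = -70 + \left(-4 + 16\right) \frac{8 i \sqrt{2}}{5} = -70 + 12 \frac{8 i \sqrt{2}}{5} = -70 + \frac{96 i \sqrt{2}}{5}$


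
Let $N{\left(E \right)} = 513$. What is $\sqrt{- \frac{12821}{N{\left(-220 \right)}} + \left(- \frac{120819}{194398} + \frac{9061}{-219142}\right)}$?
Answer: $\frac{i \sqrt{62155067747895955125447}}{49221155907} \approx 5.0651 i$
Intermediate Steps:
$\sqrt{- \frac{12821}{N{\left(-220 \right)}} + \left(- \frac{120819}{194398} + \frac{9061}{-219142}\right)} = \sqrt{- \frac{12821}{513} + \left(- \frac{120819}{194398} + \frac{9061}{-219142}\right)} = \sqrt{\left(-12821\right) \frac{1}{513} + \left(\left(-120819\right) \frac{1}{194398} + 9061 \left(- \frac{1}{219142}\right)\right)} = \sqrt{- \frac{12821}{513} - \frac{7059489394}{10650191629}} = \sqrt{- \frac{140167624934531}{5463548305677}} = \frac{i \sqrt{62155067747895955125447}}{49221155907}$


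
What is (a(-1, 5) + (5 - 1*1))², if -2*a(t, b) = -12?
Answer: 100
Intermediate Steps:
a(t, b) = 6 (a(t, b) = -½*(-12) = 6)
(a(-1, 5) + (5 - 1*1))² = (6 + (5 - 1*1))² = (6 + (5 - 1))² = (6 + 4)² = 10² = 100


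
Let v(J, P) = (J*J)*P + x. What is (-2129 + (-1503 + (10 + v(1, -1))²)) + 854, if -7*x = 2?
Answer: -132401/49 ≈ -2702.1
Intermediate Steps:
x = -2/7 (x = -⅐*2 = -2/7 ≈ -0.28571)
v(J, P) = -2/7 + P*J² (v(J, P) = (J*J)*P - 2/7 = J²*P - 2/7 = P*J² - 2/7 = -2/7 + P*J²)
(-2129 + (-1503 + (10 + v(1, -1))²)) + 854 = (-2129 + (-1503 + (10 + (-2/7 - 1*1²))²)) + 854 = (-2129 + (-1503 + (10 + (-2/7 - 1*1))²)) + 854 = (-2129 + (-1503 + (10 + (-2/7 - 1))²)) + 854 = (-2129 + (-1503 + (10 - 9/7)²)) + 854 = (-2129 + (-1503 + (61/7)²)) + 854 = (-2129 + (-1503 + 3721/49)) + 854 = (-2129 - 69926/49) + 854 = -174247/49 + 854 = -132401/49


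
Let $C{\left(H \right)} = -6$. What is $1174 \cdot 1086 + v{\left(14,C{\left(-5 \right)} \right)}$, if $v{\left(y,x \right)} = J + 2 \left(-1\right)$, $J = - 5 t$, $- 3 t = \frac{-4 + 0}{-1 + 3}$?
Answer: $\frac{3824876}{3} \approx 1.275 \cdot 10^{6}$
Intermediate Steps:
$t = \frac{2}{3}$ ($t = - \frac{\left(-4 + 0\right) \frac{1}{-1 + 3}}{3} = - \frac{\left(-4\right) \frac{1}{2}}{3} = \left(- \frac{1}{3}\right) \left(-2\right) = \frac{2}{3} \approx 0.66667$)
$J = - \frac{10}{3}$ ($J = \left(-5\right) \frac{2}{3} = - \frac{10}{3} \approx -3.3333$)
$v{\left(y,x \right)} = - \frac{16}{3}$ ($v{\left(y,x \right)} = - \frac{10}{3} + 2 \left(-1\right) = - \frac{10}{3} - 2 = - \frac{16}{3}$)
$1174 \cdot 1086 + v{\left(14,C{\left(-5 \right)} \right)} = 1174 \cdot 1086 - \frac{16}{3} = 1274964 - \frac{16}{3} = \frac{3824876}{3}$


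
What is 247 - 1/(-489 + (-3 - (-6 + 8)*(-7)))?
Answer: 118067/478 ≈ 247.00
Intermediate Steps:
247 - 1/(-489 + (-3 - (-6 + 8)*(-7))) = 247 - 1/(-489 + (-3 - 2*(-7))) = 247 - 1/(-489 + (-3 - 1*(-14))) = 247 - 1/(-489 + (-3 + 14)) = 247 - 1/(-489 + 11) = 247 - 1/(-478) = 247 - 1*(-1/478) = 247 + 1/478 = 118067/478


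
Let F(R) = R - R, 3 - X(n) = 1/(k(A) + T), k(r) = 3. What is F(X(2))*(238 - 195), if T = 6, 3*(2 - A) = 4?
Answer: 0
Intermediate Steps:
A = 2/3 (A = 2 - 1/3*4 = 2 - 4/3 = 2/3 ≈ 0.66667)
X(n) = 26/9 (X(n) = 3 - 1/(3 + 6) = 3 - 1/9 = 26/9)
F(R) = 0
F(X(2))*(238 - 195) = 0*(238 - 195) = 0*43 = 0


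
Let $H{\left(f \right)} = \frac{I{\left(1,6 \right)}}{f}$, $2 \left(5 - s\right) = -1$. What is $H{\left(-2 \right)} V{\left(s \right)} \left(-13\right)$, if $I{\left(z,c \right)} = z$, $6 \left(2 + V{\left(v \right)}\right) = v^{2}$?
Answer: $\frac{949}{48} \approx 19.771$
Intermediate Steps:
$s = \frac{11}{2}$ ($s = 5 - - \frac{1}{2} = 5 + \frac{1}{2} = \frac{11}{2} \approx 5.5$)
$V{\left(v \right)} = -2 + \frac{v^{2}}{6}$
$H{\left(f \right)} = \frac{1}{f}$ ($H{\left(f \right)} = 1 \frac{1}{f} = \frac{1}{f}$)
$H{\left(-2 \right)} V{\left(s \right)} \left(-13\right) = \frac{-2 + \frac{\left(\frac{11}{2}\right)^{2}}{6}}{-2} \left(-13\right) = - \frac{-2 + \frac{1}{6} \cdot \frac{121}{4}}{2} \left(-13\right) = - \frac{-2 + \frac{121}{24}}{2} \left(-13\right) = \left(- \frac{1}{2}\right) \frac{73}{24} \left(-13\right) = \left(- \frac{73}{48}\right) \left(-13\right) = \frac{949}{48}$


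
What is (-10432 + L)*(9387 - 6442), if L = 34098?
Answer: 69696370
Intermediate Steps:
(-10432 + L)*(9387 - 6442) = (-10432 + 34098)*(9387 - 6442) = 23666*2945 = 69696370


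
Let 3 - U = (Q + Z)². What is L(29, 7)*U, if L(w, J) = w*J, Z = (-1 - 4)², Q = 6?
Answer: -194474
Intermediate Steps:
Z = 25 (Z = (-5)² = 25)
L(w, J) = J*w
U = -958 (U = 3 - (6 + 25)² = 3 - 1*31² = 3 - 1*961 = 3 - 961 = -958)
L(29, 7)*U = (7*29)*(-958) = 203*(-958) = -194474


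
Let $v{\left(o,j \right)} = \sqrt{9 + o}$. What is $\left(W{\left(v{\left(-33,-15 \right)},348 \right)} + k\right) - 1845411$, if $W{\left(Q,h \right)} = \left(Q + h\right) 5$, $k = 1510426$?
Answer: $-333245 + 10 i \sqrt{6} \approx -3.3325 \cdot 10^{5} + 24.495 i$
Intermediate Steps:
$W{\left(Q,h \right)} = 5 Q + 5 h$
$\left(W{\left(v{\left(-33,-15 \right)},348 \right)} + k\right) - 1845411 = \left(\left(5 \sqrt{9 - 33} + 5 \cdot 348\right) + 1510426\right) - 1845411 = \left(\left(5 \sqrt{-24} + 1740\right) + 1510426\right) - 1845411 = \left(\left(5 \cdot 2 i \sqrt{6} + 1740\right) + 1510426\right) - 1845411 = \left(\left(10 i \sqrt{6} + 1740\right) + 1510426\right) - 1845411 = \left(\left(1740 + 10 i \sqrt{6}\right) + 1510426\right) - 1845411 = \left(1512166 + 10 i \sqrt{6}\right) - 1845411 = -333245 + 10 i \sqrt{6}$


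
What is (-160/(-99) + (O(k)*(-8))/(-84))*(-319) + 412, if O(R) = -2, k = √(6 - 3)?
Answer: -2696/63 ≈ -42.794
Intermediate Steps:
k = √3 ≈ 1.7320
(-160/(-99) + (O(k)*(-8))/(-84))*(-319) + 412 = (-160/(-99) - 2*(-8)/(-84))*(-319) + 412 = (-160*(-1/99) + 16*(-1/84))*(-319) + 412 = (160/99 - 4/21)*(-319) + 412 = (988/693)*(-319) + 412 = -28652/63 + 412 = -2696/63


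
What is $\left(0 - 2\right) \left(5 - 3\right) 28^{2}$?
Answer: $-3136$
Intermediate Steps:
$\left(0 - 2\right) \left(5 - 3\right) 28^{2} = \left(-2\right) 2 \cdot 784 = \left(-4\right) 784 = -3136$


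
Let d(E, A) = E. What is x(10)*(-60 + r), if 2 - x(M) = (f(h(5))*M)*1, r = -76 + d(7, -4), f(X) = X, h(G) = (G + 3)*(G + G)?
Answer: 102942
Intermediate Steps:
h(G) = 2*G*(3 + G) (h(G) = (3 + G)*(2*G) = 2*G*(3 + G))
r = -69 (r = -76 + 7 = -69)
x(M) = 2 - 80*M (x(M) = 2 - (2*5*(3 + 5))*M = 2 - (2*5*8)*M = 2 - 80*M)
x(10)*(-60 + r) = (2 - 80*10)*(-60 - 69) = (2 - 800)*(-129) = -798*(-129) = 102942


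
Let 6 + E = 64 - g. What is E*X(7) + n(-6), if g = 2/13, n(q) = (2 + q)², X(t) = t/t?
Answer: 960/13 ≈ 73.846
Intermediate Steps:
X(t) = 1
g = 2/13 (g = 2*(1/13) = 2/13 ≈ 0.15385)
E = 752/13 (E = -6 + (64 - 1*2/13) = -6 + (64 - 2/13) = -6 + 830/13 = 752/13 ≈ 57.846)
E*X(7) + n(-6) = (752/13)*1 + (2 - 6)² = 752/13 + (-4)² = 752/13 + 16 = 960/13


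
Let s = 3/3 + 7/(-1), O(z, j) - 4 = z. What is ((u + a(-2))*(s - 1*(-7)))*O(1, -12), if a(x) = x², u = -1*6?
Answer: -10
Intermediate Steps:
O(z, j) = 4 + z
u = -6
s = -6 (s = 3*(⅓) + 7*(-1) = 1 - 7 = -6)
((u + a(-2))*(s - 1*(-7)))*O(1, -12) = ((-6 + (-2)²)*(-6 - 1*(-7)))*(4 + 1) = ((-6 + 4)*(-6 + 7))*5 = -2*1*5 = -2*5 = -10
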